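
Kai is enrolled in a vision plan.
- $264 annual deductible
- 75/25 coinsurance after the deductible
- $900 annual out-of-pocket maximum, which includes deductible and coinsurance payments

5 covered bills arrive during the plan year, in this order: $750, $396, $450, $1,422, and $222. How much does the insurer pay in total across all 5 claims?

$2,340

Bill 1, $750: deductible takes $264, $486 remains; 25% of $486 = $121.50. Member owes $385.50 (running OOP $385.50). Plan pays $750 − $385.50 = $364.50.
Bill 2, $396: deductible met; 25% of $396 = $99. Cost to member: $99. OOP to date $484.50. Insurer: $396 − $99 = $297.
Bill 3, $450: deductible already satisfied, so member's share is 25% × $450 = $112.50. Member owes $112.50 (running OOP $597). Plan pays $450 − $112.50 = $337.50.
Bill 4, $1,422: deductible already satisfied, so member's share is 25% × $1,422 = $355.50. That would push OOP to $952.50, over the $900 cap, so member pays $900 − $597 = $303. Plan pays $1,422 − $303 = $1,119.
Bill 5, $222: 25% coinsurance on $222 = $55.50. Adding that to $900 gives $955.50, past the $900 cap; member pays only $900 − $900 = $0. Insurer: $222 − $0 = $222.
Insurer total = bills − member's total = $3,240 − $900 = $2,340.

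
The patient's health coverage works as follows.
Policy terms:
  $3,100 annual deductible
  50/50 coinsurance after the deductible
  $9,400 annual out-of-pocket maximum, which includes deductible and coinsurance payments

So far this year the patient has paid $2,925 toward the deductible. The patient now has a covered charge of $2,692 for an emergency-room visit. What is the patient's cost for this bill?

$1,433.50

Deductible still to meet: $3,100 − $2,925 = $175.
After the $175 deductible portion, $2,692 − $175 = $2,517 is subject to coinsurance.
Coinsurance: $2,517 × 50% = $1,258.50.
So the patient owes $175 + $1,258.50 = $1,433.50 before any cap.
Year-to-date out-of-pocket becomes $2,925 + $1,433.50 = $4,358.50, still under the $9,400 maximum, so no cap applies.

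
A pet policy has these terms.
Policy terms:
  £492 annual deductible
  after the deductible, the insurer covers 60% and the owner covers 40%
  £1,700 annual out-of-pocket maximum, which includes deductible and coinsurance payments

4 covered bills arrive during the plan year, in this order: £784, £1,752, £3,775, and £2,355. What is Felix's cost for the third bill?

#1 (£784): £492 finishes the deductible; £292 goes to coinsurance; owner's 40% is £116.80. Owner owes £608.80 (running OOP £608.80).
#2 (£1,752): deductible met; 40% of £1,752 = £700.80. Cost to owner: £700.80. OOP to date £1,309.60.
#3 (£3,775): 40% coinsurance on £3,775 = £1,510. Adding that to £1,309.60 gives £2,819.60, past the £1,700 cap; owner pays only £1,700 − £1,309.60 = £390.40.

£390.40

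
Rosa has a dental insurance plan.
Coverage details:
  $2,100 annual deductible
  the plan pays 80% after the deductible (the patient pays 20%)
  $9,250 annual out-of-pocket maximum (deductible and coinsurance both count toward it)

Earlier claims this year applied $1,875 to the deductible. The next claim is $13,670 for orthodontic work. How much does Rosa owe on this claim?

Remaining deductible: $2,100 − $1,875 = $225.
That leaves $13,670 − $225 = $13,445 for coinsurance.
Patient's 20% share of $13,445 is $2,689.
Patient responsibility before any cap: $225 + $2,689 = $2,914.
Cumulative spending $1,875 + $2,914 = $4,789 stays under the $9,250 maximum.

$2,914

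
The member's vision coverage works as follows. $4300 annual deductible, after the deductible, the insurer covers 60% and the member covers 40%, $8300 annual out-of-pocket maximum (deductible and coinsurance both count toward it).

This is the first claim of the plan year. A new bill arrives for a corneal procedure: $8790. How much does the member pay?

$6096

The full $4300 deductible is still open; $4300 of this bill applies to it.
That leaves $8790 − $4300 = $4490 for coinsurance.
40% of $4490 = $1796 falls to the member.
So the member owes $4300 + $1796 = $6096 before any cap.
Total out-of-pocket so far would be $0 + $6096 = $6096, below the $8300 cap — no reduction.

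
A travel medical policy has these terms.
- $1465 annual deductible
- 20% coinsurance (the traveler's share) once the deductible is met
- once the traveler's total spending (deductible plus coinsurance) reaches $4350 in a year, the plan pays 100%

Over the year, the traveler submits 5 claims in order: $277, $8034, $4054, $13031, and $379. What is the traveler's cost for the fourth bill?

Bill 1, $277: entire amount goes to the deductible. Traveler pays $277; OOP now $277.
Bill 2, $8034: deductible takes $1188, $6846 remains; traveler's 20% is $1369.20. Traveler pays $2557.20; OOP now $2834.20.
Bill 3, $4054: deductible met; 20% of $4054 = $810.80. Traveler owes $810.80 (running OOP $3645).
Bill 4, $13031: deductible already satisfied, so traveler's share is 20% × $13031 = $2606.20. OOP would hit $6251.20 > $4350, so the cap limits the traveler to $4350 − $3645 = $705.

$705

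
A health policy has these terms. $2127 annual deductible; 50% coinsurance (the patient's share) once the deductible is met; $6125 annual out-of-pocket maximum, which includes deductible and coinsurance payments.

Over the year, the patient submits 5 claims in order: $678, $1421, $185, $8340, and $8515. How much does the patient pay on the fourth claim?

$3919.50

Claim 1 — $678: entire amount goes to the deductible. Cost to patient: $678. OOP to date $678.
Claim 2 — $1421: fully absorbed by the deductible. Cost to patient: $1421. OOP to date $2099.
Claim 3 — $185: deductible takes $28, $157 remains; coinsurance $157 × 50% = $78.50. Cost to patient: $106.50. OOP to date $2205.50.
Claim 4 — $8340: 50% coinsurance on $8340 = $4170. Adding that to $2205.50 gives $6375.50, past the $6125 cap; patient pays only $6125 − $2205.50 = $3919.50.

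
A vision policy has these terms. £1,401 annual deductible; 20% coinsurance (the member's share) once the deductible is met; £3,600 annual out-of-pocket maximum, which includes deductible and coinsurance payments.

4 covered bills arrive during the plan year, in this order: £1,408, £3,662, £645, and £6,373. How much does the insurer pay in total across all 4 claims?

£8,549.60

Claim 1 — £1,408: deductible takes £1,401, £7 remains; 20% of £7 = £1.40. Member owes £1,402.40 (running OOP £1,402.40). Plan pays £1,408 − £1,402.40 = £5.60.
Claim 2 — £3,662: deductible already satisfied, so member's share is 20% × £3,662 = £732.40. Member pays £732.40; OOP now £2,134.80. Insurer: £3,662 − £732.40 = £2,929.60.
Claim 3 — £645: deductible met; 20% of £645 = £129. Cost to member: £129. OOP to date £2,263.80. Insurer: £645 − £129 = £516.
Claim 4 — £6,373: deductible already satisfied, so member's share is 20% × £6,373 = £1,274.60. Member pays £1,274.60; OOP now £3,538.40. Insurer: £6,373 − £1,274.60 = £5,098.40.
Insurer total = bills − member's total = £12,088 − £3,538.40 = £8,549.60.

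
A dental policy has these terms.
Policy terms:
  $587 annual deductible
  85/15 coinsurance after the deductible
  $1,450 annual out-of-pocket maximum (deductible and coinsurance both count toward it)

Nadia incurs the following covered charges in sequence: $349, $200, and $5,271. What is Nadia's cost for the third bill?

#1 ($349): entire amount goes to the deductible. Cost to patient: $349. OOP to date $349.
#2 ($200): all of it applies to the deductible. Patient owes $200 (running OOP $549).
#3 ($5,271): deductible takes $38, $5,233 remains; coinsurance $5,233 × 15% = $784.95. Patient owes $822.95 (running OOP $1,371.95).

$822.95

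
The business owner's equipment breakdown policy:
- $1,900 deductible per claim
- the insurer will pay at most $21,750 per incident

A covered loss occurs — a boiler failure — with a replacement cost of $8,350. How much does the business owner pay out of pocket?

Subtract the deductible: $8,350 − $1,900 = $6,450.
That's under the $21,750 cap, so the insurer reimburses the full $6,450.
The business owner bears the rest of the original loss: $8,350 − $6,450 = $1,900.

$1,900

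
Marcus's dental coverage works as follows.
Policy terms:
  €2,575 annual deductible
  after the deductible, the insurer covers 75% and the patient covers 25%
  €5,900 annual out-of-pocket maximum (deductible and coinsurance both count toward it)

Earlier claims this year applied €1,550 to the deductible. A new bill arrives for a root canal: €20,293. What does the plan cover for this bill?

€1,550 of the €2,575 deductible is already met, leaving €1,025.
After the €1,025 deductible portion, €20,293 − €1,025 = €19,268 is subject to coinsurance.
25% of €19,268 = €4,817 falls to the patient.
That puts the patient's cost at €1,025 + €4,817 = €5,842 before any cap.
Year-to-date out-of-pocket would reach €1,550 + €5,842 = €7,392, above the €5,900 maximum, so the patient pays only €5,900 − €1,550 = €4,350.
Insurer pays the balance: €20,293 − €4,350 = €15,943.

€15,943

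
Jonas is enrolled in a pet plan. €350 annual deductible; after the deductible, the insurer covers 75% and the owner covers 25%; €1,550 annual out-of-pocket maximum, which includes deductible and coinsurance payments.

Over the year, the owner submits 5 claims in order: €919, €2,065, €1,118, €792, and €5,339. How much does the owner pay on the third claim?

€279.50

Bill 1, €919: €350 to deductible, leaving €569; owner's 25% is €142.25. Cost to owner: €492.25. OOP to date €492.25.
Bill 2, €2,065: deductible already satisfied, so owner's share is 25% × €2,065 = €516.25. Owner owes €516.25 (running OOP €1,008.50).
Bill 3, €1,118: 25% coinsurance on €1,118 = €279.50. Owner owes €279.50 (running OOP €1,288).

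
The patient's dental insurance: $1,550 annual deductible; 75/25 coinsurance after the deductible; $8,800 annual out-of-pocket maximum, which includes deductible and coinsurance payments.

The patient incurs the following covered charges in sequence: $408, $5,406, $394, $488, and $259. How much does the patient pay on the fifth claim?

Claim 1 ($408): entire amount goes to the deductible. Cost to patient: $408. OOP to date $408.
Claim 2 ($5,406): $1,142 finishes the deductible; $4,264 goes to coinsurance; 25% of $4,264 = $1,066. Patient pays $2,208; OOP now $2,616.
Claim 3 ($394): 25% coinsurance on $394 = $98.50. Patient pays $98.50; OOP now $2,714.50.
Claim 4 ($488): deductible met; 25% of $488 = $122. Cost to patient: $122. OOP to date $2,836.50.
Claim 5 ($259): deductible already satisfied, so patient's share is 25% × $259 = $64.75. Patient pays $64.75; OOP now $2,901.25.

$64.75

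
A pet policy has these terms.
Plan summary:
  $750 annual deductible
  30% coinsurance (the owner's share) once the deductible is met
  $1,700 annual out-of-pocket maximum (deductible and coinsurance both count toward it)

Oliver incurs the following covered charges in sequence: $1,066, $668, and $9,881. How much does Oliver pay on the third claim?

$654.80

Bill 1, $1,066: $750 to deductible, leaving $316; 30% of $316 = $94.80. Owner pays $844.80; OOP now $844.80.
Bill 2, $668: deductible already satisfied, so owner's share is 30% × $668 = $200.40. Owner pays $200.40; OOP now $1,045.20.
Bill 3, $9,881: 30% coinsurance on $9,881 = $2,964.30. That would push OOP to $4,009.50, over the $1,700 cap, so owner pays $1,700 − $1,045.20 = $654.80.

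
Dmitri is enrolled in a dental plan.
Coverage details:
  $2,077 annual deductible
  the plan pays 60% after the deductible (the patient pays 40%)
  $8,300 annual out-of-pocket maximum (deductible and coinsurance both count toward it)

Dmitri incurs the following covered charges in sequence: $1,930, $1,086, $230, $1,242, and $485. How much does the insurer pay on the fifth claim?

#1 ($1,930): all of it applies to the deductible. Patient owes $1,930 (running OOP $1,930). Plan pays $1,930 − $1,930 = $0.
#2 ($1,086): $147 finishes the deductible; $939 goes to coinsurance; patient's 40% is $375.60. Patient pays $522.60; OOP now $2,452.60. Plan pays $1,086 − $522.60 = $563.40.
#3 ($230): deductible already satisfied, so patient's share is 40% × $230 = $92. Patient owes $92 (running OOP $2,544.60). Insurer: $230 − $92 = $138.
#4 ($1,242): 40% coinsurance on $1,242 = $496.80. Patient owes $496.80 (running OOP $3,041.40). Plan pays $1,242 − $496.80 = $745.20.
#5 ($485): deductible met; 40% of $485 = $194. Patient pays $194; OOP now $3,235.40. Insurer: $485 − $194 = $291.

$291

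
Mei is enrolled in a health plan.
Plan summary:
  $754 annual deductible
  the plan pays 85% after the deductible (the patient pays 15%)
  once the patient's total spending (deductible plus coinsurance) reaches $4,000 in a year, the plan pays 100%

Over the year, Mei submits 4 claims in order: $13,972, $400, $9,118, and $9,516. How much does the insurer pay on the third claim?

#1 ($13,972): deductible takes $754, $13,218 remains; 15% of $13,218 = $1,982.70. Patient owes $2,736.70 (running OOP $2,736.70). Insurer: $13,972 − $2,736.70 = $11,235.30.
#2 ($400): deductible met; 15% of $400 = $60. Patient owes $60 (running OOP $2,796.70). Insurer: $400 − $60 = $340.
#3 ($9,118): deductible met; 15% of $9,118 = $1,367.70. OOP would hit $4,164.40 > $4,000, so the cap limits the patient to $4,000 − $2,796.70 = $1,203.30. Plan pays $9,118 − $1,203.30 = $7,914.70.

$7,914.70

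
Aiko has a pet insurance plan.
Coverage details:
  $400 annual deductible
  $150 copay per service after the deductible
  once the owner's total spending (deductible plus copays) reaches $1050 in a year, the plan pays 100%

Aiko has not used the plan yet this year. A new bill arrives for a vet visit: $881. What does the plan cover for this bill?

The full $400 deductible is still open; $400 of this bill applies to it.
After the $400 deductible portion, $881 − $400 = $481 is subject to the copay.
Copay on this service: $150.
That puts the owner's cost at $400 + $150 = $550 before any cap.
Year-to-date out-of-pocket becomes $0 + $550 = $550, still under the $1050 maximum, so no cap applies.
The insurer covers the remainder: $881 − $550 = $331.

$331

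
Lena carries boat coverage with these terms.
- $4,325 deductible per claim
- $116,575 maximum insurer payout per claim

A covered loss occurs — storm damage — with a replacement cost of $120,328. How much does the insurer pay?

After the deductible, $120,328 − $4,325 = $116,003 remains.
$116,003 ≤ $116,575, so the limit doesn't bind; insurer pays $116,003.

$116,003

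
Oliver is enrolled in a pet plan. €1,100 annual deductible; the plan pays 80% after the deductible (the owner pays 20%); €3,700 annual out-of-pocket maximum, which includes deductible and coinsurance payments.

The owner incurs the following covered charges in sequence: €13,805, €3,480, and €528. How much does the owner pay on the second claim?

€59

Claim 1 — €13,805: deductible takes €1,100, €12,705 remains; owner's 20% is €2,541. Owner owes €3,641 (running OOP €3,641).
Claim 2 — €3,480: deductible already satisfied, so owner's share is 20% × €3,480 = €696. OOP would hit €4,337 > €3,700, so the cap limits the owner to €3,700 − €3,641 = €59.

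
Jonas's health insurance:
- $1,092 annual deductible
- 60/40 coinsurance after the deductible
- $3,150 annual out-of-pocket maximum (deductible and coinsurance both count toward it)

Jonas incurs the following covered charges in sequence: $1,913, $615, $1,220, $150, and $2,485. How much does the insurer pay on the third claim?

$732

#1 ($1,913): $1,092 finishes the deductible; $821 goes to coinsurance; 40% of $821 = $328.40. Cost to patient: $1,420.40. OOP to date $1,420.40. Plan pays $1,913 − $1,420.40 = $492.60.
#2 ($615): deductible already satisfied, so patient's share is 40% × $615 = $246. Cost to patient: $246. OOP to date $1,666.40. Plan pays $615 − $246 = $369.
#3 ($1,220): deductible met; 40% of $1,220 = $488. Patient owes $488 (running OOP $2,154.40). Plan pays $1,220 − $488 = $732.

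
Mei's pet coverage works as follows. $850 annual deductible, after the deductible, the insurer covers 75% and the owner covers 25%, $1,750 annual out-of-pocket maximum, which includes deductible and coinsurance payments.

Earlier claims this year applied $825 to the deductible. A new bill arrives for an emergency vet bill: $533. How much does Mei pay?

Remaining deductible: $850 − $825 = $25.
The remaining $508 (= $533 − $25) moves to coinsurance.
25% of $508 = $127 falls to the owner.
So the owner owes $25 + $127 = $152 before any cap.
Cumulative spending $825 + $152 = $977 stays under the $1,750 maximum.

$152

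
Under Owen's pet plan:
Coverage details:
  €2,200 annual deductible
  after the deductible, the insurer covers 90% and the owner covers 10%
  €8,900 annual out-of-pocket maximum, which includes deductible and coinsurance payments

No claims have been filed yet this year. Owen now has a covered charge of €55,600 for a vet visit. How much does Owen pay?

€7,540

The full €2,200 deductible is still open; €2,200 of this bill applies to it.
After the €2,200 deductible portion, €55,600 − €2,200 = €53,400 is subject to coinsurance.
Coinsurance: €53,400 × 10% = €5,340.
That puts the owner's cost at €2,200 + €5,340 = €7,540 before any cap.
Year-to-date out-of-pocket becomes €0 + €7,540 = €7,540, still under the €8,900 maximum, so no cap applies.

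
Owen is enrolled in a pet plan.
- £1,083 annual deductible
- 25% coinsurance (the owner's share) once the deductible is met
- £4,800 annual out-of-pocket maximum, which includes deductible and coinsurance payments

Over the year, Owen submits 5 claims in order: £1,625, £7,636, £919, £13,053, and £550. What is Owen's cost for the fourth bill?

£1,442.75

#1 (£1,625): £1,083 to deductible, leaving £542; 25% of £542 = £135.50. Owner owes £1,218.50 (running OOP £1,218.50).
#2 (£7,636): deductible already satisfied, so owner's share is 25% × £7,636 = £1,909. Owner owes £1,909 (running OOP £3,127.50).
#3 (£919): deductible met; 25% of £919 = £229.75. Owner pays £229.75; OOP now £3,357.25.
#4 (£13,053): deductible already satisfied, so owner's share is 25% × £13,053 = £3,263.25. That would push OOP to £6,620.50, over the £4,800 cap, so owner pays £4,800 − £3,357.25 = £1,442.75.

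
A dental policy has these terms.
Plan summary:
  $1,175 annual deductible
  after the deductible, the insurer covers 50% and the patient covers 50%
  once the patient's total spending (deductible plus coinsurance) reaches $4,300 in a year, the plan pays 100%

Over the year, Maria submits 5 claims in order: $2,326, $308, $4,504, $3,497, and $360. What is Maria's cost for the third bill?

$2,252

Bill 1, $2,326: $1,175 finishes the deductible; $1,151 goes to coinsurance; coinsurance $1,151 × 50% = $575.50. Patient owes $1,750.50 (running OOP $1,750.50).
Bill 2, $308: deductible met; 50% of $308 = $154. Patient owes $154 (running OOP $1,904.50).
Bill 3, $4,504: deductible met; 50% of $4,504 = $2,252. Patient pays $2,252; OOP now $4,156.50.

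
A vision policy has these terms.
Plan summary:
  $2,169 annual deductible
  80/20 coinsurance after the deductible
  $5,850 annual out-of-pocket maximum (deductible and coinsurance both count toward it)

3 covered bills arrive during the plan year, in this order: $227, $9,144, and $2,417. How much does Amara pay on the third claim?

Claim 1 ($227): all of it applies to the deductible. Cost to member: $227. OOP to date $227.
Claim 2 ($9,144): $1,942 finishes the deductible; $7,202 goes to coinsurance; member's 20% is $1,440.40. Member pays $3,382.40; OOP now $3,609.40.
Claim 3 ($2,417): 20% coinsurance on $2,417 = $483.40. Member owes $483.40 (running OOP $4,092.80).

$483.40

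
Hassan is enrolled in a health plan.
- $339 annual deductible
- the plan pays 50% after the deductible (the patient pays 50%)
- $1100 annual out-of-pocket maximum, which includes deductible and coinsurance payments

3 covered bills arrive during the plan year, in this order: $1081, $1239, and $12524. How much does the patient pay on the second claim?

$390

Claim 1 — $1081: deductible takes $339, $742 remains; 50% of $742 = $371. Cost to patient: $710. OOP to date $710.
Claim 2 — $1239: 50% coinsurance on $1239 = $619.50. Adding that to $710 gives $1329.50, past the $1100 cap; patient pays only $1100 − $710 = $390.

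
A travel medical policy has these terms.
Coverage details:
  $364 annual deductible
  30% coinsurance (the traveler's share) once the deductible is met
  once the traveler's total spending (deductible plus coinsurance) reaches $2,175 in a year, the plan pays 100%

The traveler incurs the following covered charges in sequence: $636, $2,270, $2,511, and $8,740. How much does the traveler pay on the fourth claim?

$295.10

Claim 1 — $636: $364 finishes the deductible; $272 goes to coinsurance; traveler's 30% is $81.60. Cost to traveler: $445.60. OOP to date $445.60.
Claim 2 — $2,270: deductible already satisfied, so traveler's share is 30% × $2,270 = $681. Traveler owes $681 (running OOP $1,126.60).
Claim 3 — $2,511: 30% coinsurance on $2,511 = $753.30. Traveler owes $753.30 (running OOP $1,879.90).
Claim 4 — $8,740: 30% coinsurance on $8,740 = $2,622. OOP would hit $4,501.90 > $2,175, so the cap limits the traveler to $2,175 − $1,879.90 = $295.10.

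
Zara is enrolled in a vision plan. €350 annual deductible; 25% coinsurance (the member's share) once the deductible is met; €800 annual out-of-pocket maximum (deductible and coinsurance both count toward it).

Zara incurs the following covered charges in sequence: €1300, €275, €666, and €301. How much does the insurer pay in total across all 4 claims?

Claim 1 (€1300): deductible takes €350, €950 remains; coinsurance €950 × 25% = €237.50. Member owes €587.50 (running OOP €587.50). Insurer: €1300 − €587.50 = €712.50.
Claim 2 (€275): deductible already satisfied, so member's share is 25% × €275 = €68.75. Member pays €68.75; OOP now €656.25. Insurer: €275 − €68.75 = €206.25.
Claim 3 (€666): deductible met; 25% of €666 = €166.50. That would push OOP to €822.75, over the €800 cap, so member pays €800 − €656.25 = €143.75. Plan pays €666 − €143.75 = €522.25.
Claim 4 (€301): deductible already satisfied, so member's share is 25% × €301 = €75.25. OOP would hit €875.25 > €800, so the cap limits the member to €800 − €800 = €0. Insurer: €301 − €0 = €301.
Insurer total: €712.50 + €206.25 + €522.25 + €301 = €1742.

€1742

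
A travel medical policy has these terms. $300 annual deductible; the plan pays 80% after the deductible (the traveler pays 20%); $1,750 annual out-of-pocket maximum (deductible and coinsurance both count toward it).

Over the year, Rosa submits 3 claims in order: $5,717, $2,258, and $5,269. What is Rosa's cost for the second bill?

$366.60

Claim 1 ($5,717): deductible takes $300, $5,417 remains; 20% of $5,417 = $1,083.40. Traveler owes $1,383.40 (running OOP $1,383.40).
Claim 2 ($2,258): deductible met; 20% of $2,258 = $451.60. Adding that to $1,383.40 gives $1,835, past the $1,750 cap; traveler pays only $1,750 − $1,383.40 = $366.60.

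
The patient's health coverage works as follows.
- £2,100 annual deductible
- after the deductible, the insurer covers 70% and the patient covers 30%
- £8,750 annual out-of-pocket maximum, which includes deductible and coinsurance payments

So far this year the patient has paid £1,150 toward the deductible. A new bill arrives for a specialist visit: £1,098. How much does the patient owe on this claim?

Deductible still to meet: £2,100 − £1,150 = £950.
The remaining £148 (= £1,098 − £950) moves to coinsurance.
Coinsurance: £148 × 30% = £44.40.
So the patient owes £950 + £44.40 = £994.40 before any cap.
Total out-of-pocket so far would be £1,150 + £994.40 = £2,144.40, below the £8,750 cap — no reduction.

£994.40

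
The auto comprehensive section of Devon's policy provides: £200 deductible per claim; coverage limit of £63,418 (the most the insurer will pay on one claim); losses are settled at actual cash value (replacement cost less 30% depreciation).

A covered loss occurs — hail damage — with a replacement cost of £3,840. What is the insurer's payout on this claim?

At 30% depreciation, ACV = £3,840 − £1,152 = £2,688.
Less the £200 deductible: £2,688 − £200 = £2,488.
£2,488 is within the £63,418 limit, so the insurer pays £2,488.

£2,488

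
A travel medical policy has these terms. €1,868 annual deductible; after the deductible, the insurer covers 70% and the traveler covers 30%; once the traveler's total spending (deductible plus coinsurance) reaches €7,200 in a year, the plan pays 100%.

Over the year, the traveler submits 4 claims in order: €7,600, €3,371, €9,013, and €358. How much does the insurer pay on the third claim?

€6,411.90

Claim 1 (€7,600): deductible takes €1,868, €5,732 remains; coinsurance €5,732 × 30% = €1,719.60. Traveler owes €3,587.60 (running OOP €3,587.60). Insurer: €7,600 − €3,587.60 = €4,012.40.
Claim 2 (€3,371): 30% coinsurance on €3,371 = €1,011.30. Traveler pays €1,011.30; OOP now €4,598.90. Insurer: €3,371 − €1,011.30 = €2,359.70.
Claim 3 (€9,013): deductible already satisfied, so traveler's share is 30% × €9,013 = €2,703.90. Adding that to €4,598.90 gives €7,302.80, past the €7,200 cap; traveler pays only €7,200 − €4,598.90 = €2,601.10. Plan pays €9,013 − €2,601.10 = €6,411.90.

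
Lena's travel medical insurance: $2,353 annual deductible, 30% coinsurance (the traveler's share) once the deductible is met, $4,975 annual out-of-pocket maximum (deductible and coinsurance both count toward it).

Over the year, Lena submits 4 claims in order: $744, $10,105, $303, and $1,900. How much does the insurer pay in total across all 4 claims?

$8,077

Claim 1 ($744): fully absorbed by the deductible. Traveler pays $744; OOP now $744. Insurer: $744 − $744 = $0.
Claim 2 ($10,105): deductible takes $1,609, $8,496 remains; 30% of $8,496 = $2,548.80. Traveler pays $4,157.80; OOP now $4,901.80. Insurer: $10,105 − $4,157.80 = $5,947.20.
Claim 3 ($303): 30% coinsurance on $303 = $90.90. Adding that to $4,901.80 gives $4,992.70, past the $4,975 cap; traveler pays only $4,975 − $4,901.80 = $73.20. Insurer: $303 − $73.20 = $229.80.
Claim 4 ($1,900): deductible already satisfied, so traveler's share is 30% × $1,900 = $570. That would push OOP to $5,545, over the $4,975 cap, so traveler pays $4,975 − $4,975 = $0. Insurer: $1,900 − $0 = $1,900.
Insurer total: $0 + $5,947.20 + $229.80 + $1,900 = $8,077.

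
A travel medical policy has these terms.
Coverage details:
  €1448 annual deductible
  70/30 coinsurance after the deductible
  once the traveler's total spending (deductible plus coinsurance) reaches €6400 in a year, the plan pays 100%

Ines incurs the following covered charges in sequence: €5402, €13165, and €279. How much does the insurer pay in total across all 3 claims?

€12446

Claim 1 (€5402): €1448 to deductible, leaving €3954; coinsurance €3954 × 30% = €1186.20. Traveler owes €2634.20 (running OOP €2634.20). Insurer: €5402 − €2634.20 = €2767.80.
Claim 2 (€13165): deductible met; 30% of €13165 = €3949.50. That would push OOP to €6583.70, over the €6400 cap, so traveler pays €6400 − €2634.20 = €3765.80. Plan pays €13165 − €3765.80 = €9399.20.
Claim 3 (€279): 30% coinsurance on €279 = €83.70. OOP would hit €6483.70 > €6400, so the cap limits the traveler to €6400 − €6400 = €0. Plan pays €279 − €0 = €279.
Insurer total: €2767.80 + €9399.20 + €279 = €12446.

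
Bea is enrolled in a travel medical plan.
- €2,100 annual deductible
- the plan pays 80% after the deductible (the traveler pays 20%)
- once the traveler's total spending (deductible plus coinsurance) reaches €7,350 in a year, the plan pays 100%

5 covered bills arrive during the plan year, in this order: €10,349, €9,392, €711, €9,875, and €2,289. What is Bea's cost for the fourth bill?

€1,579.60

Claim 1 (€10,349): deductible takes €2,100, €8,249 remains; coinsurance €8,249 × 20% = €1,649.80. Traveler pays €3,749.80; OOP now €3,749.80.
Claim 2 (€9,392): deductible met; 20% of €9,392 = €1,878.40. Traveler pays €1,878.40; OOP now €5,628.20.
Claim 3 (€711): deductible met; 20% of €711 = €142.20. Cost to traveler: €142.20. OOP to date €5,770.40.
Claim 4 (€9,875): deductible met; 20% of €9,875 = €1,975. OOP would hit €7,745.40 > €7,350, so the cap limits the traveler to €7,350 − €5,770.40 = €1,579.60.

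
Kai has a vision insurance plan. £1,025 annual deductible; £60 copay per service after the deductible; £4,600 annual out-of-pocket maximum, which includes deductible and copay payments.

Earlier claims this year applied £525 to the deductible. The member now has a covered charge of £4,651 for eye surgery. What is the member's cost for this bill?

£525 of the £1,025 deductible is already met, leaving £500.
The remaining £4,151 (= £4,651 − £500) moves to the copay.
Copay on this service: £60.
So the member owes £500 + £60 = £560 before any cap.
Cumulative spending £525 + £560 = £1,085 stays under the £4,600 maximum.

£560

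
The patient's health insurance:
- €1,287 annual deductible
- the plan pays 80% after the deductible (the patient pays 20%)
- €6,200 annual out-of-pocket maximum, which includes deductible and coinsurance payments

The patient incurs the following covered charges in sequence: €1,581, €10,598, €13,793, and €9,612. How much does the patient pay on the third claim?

€2,734.60

Bill 1, €1,581: deductible takes €1,287, €294 remains; patient's 20% is €58.80. Patient owes €1,345.80 (running OOP €1,345.80).
Bill 2, €10,598: deductible met; 20% of €10,598 = €2,119.60. Cost to patient: €2,119.60. OOP to date €3,465.40.
Bill 3, €13,793: deductible already satisfied, so patient's share is 20% × €13,793 = €2,758.60. That would push OOP to €6,224, over the €6,200 cap, so patient pays €6,200 − €3,465.40 = €2,734.60.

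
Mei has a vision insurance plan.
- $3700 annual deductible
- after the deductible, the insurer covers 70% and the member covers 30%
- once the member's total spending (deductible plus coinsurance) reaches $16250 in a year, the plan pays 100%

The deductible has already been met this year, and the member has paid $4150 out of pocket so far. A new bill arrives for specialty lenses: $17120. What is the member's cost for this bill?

With the deductible met, the entire $17120 is subject to coinsurance.
30% of $17120 = $5136 falls to the member.
Total out-of-pocket so far would be $4150 + $5136 = $9286, below the $16250 cap — no reduction.

$5136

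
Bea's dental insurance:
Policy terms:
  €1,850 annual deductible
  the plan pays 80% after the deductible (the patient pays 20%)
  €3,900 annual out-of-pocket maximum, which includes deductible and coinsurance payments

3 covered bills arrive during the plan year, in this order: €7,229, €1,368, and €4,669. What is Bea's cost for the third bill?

€700.60

#1 (€7,229): deductible takes €1,850, €5,379 remains; patient's 20% is €1,075.80. Patient owes €2,925.80 (running OOP €2,925.80).
#2 (€1,368): 20% coinsurance on €1,368 = €273.60. Patient pays €273.60; OOP now €3,199.40.
#3 (€4,669): deductible met; 20% of €4,669 = €933.80. That would push OOP to €4,133.20, over the €3,900 cap, so patient pays €3,900 − €3,199.40 = €700.60.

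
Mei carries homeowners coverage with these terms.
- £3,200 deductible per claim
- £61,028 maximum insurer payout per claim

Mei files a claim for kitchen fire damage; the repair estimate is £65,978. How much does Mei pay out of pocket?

£4,950

Subtract the deductible: £65,978 − £3,200 = £62,778.
£62,778 exceeds the £61,028 limit, so the insurer pays the limit: £61,028.
Out of pocket: £65,978 − £61,028 = £4,950.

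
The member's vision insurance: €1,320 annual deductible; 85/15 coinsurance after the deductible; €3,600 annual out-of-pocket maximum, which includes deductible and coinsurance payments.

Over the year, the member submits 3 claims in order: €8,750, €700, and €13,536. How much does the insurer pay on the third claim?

€12,475.50

#1 (€8,750): deductible takes €1,320, €7,430 remains; 15% of €7,430 = €1,114.50. Member owes €2,434.50 (running OOP €2,434.50). Plan pays €8,750 − €2,434.50 = €6,315.50.
#2 (€700): 15% coinsurance on €700 = €105. Member pays €105; OOP now €2,539.50. Plan pays €700 − €105 = €595.
#3 (€13,536): 15% coinsurance on €13,536 = €2,030.40. OOP would hit €4,569.90 > €3,600, so the cap limits the member to €3,600 − €2,539.50 = €1,060.50. Plan pays €13,536 − €1,060.50 = €12,475.50.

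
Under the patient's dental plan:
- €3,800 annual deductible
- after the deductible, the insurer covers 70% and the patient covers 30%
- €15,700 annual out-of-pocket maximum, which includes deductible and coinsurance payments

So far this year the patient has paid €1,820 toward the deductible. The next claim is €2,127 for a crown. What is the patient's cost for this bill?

€2,024.10

Deductible still to meet: €3,800 − €1,820 = €1,980.
That leaves €2,127 − €1,980 = €147 for coinsurance.
Patient's 30% share of €147 is €44.10.
So the patient owes €1,980 + €44.10 = €2,024.10 before any cap.
Year-to-date out-of-pocket becomes €1,820 + €2,024.10 = €3,844.10, still under the €15,700 maximum, so no cap applies.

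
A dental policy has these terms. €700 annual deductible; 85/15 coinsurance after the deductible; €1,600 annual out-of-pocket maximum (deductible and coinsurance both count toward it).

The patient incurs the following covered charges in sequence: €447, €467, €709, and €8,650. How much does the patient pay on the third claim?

Bill 1, €447: entire amount goes to the deductible. Cost to patient: €447. OOP to date €447.
Bill 2, €467: €253 finishes the deductible; €214 goes to coinsurance; 15% of €214 = €32.10. Patient pays €285.10; OOP now €732.10.
Bill 3, €709: deductible met; 15% of €709 = €106.35. Patient owes €106.35 (running OOP €838.45).

€106.35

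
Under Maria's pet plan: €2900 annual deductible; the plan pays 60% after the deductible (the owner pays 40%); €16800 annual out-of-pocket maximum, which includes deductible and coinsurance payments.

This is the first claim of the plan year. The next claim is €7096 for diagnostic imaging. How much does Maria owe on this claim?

Deductible not yet touched, so the first €2900 of the bill goes to the deductible.
The remaining €4196 (= €7096 − €2900) moves to coinsurance.
Owner's 40% share of €4196 is €1678.40.
So the owner owes €2900 + €1678.40 = €4578.40 before any cap.
Year-to-date out-of-pocket becomes €0 + €4578.40 = €4578.40, still under the €16800 maximum, so no cap applies.

€4578.40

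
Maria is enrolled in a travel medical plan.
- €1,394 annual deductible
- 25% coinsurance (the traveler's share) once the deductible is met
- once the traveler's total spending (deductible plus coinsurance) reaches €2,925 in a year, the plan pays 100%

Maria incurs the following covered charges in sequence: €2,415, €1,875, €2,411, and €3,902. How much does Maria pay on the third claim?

#1 (€2,415): €1,394 to deductible, leaving €1,021; traveler's 25% is €255.25. Traveler owes €1,649.25 (running OOP €1,649.25).
#2 (€1,875): deductible met; 25% of €1,875 = €468.75. Traveler owes €468.75 (running OOP €2,118).
#3 (€2,411): 25% coinsurance on €2,411 = €602.75. Traveler pays €602.75; OOP now €2,720.75.

€602.75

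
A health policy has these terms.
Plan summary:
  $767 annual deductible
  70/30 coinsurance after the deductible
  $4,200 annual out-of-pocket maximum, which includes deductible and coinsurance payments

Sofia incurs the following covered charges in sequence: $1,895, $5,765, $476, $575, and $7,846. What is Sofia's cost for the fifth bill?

Bill 1, $1,895: deductible takes $767, $1,128 remains; coinsurance $1,128 × 30% = $338.40. Patient pays $1,105.40; OOP now $1,105.40.
Bill 2, $5,765: deductible met; 30% of $5,765 = $1,729.50. Patient pays $1,729.50; OOP now $2,834.90.
Bill 3, $476: 30% coinsurance on $476 = $142.80. Patient owes $142.80 (running OOP $2,977.70).
Bill 4, $575: deductible met; 30% of $575 = $172.50. Patient pays $172.50; OOP now $3,150.20.
Bill 5, $7,846: deductible already satisfied, so patient's share is 30% × $7,846 = $2,353.80. OOP would hit $5,504 > $4,200, so the cap limits the patient to $4,200 − $3,150.20 = $1,049.80.

$1,049.80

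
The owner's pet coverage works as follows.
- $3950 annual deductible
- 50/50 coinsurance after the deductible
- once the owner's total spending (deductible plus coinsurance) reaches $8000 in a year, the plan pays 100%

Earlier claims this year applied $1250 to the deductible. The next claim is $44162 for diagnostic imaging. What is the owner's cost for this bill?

$1250 of the $3950 deductible is already met, leaving $2700.
The remaining $41462 (= $44162 − $2700) moves to coinsurance.
Coinsurance: $41462 × 50% = $20731.
Owner responsibility before any cap: $2700 + $20731 = $23431.
That would bring total out-of-pocket to $24681, past the $8000 cap. The owner is capped at $8000 − $1250 = $6750 on this claim.

$6750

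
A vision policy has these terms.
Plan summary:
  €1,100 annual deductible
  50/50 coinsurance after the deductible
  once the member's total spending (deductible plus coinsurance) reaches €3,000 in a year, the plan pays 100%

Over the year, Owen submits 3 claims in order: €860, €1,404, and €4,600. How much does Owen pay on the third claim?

Claim 1 — €860: all of it applies to the deductible. Member owes €860 (running OOP €860).
Claim 2 — €1,404: deductible takes €240, €1,164 remains; coinsurance €1,164 × 50% = €582. Member pays €822; OOP now €1,682.
Claim 3 — €4,600: 50% coinsurance on €4,600 = €2,300. Adding that to €1,682 gives €3,982, past the €3,000 cap; member pays only €3,000 − €1,682 = €1,318.

€1,318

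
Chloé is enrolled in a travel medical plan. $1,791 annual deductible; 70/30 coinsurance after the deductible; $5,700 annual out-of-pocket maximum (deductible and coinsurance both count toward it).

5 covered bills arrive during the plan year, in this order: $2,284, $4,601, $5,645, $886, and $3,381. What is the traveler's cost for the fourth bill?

Claim 1 — $2,284: $1,791 to deductible, leaving $493; coinsurance $493 × 30% = $147.90. Traveler owes $1,938.90 (running OOP $1,938.90).
Claim 2 — $4,601: 30% coinsurance on $4,601 = $1,380.30. Traveler pays $1,380.30; OOP now $3,319.20.
Claim 3 — $5,645: 30% coinsurance on $5,645 = $1,693.50. Traveler owes $1,693.50 (running OOP $5,012.70).
Claim 4 — $886: deductible already satisfied, so traveler's share is 30% × $886 = $265.80. Cost to traveler: $265.80. OOP to date $5,278.50.

$265.80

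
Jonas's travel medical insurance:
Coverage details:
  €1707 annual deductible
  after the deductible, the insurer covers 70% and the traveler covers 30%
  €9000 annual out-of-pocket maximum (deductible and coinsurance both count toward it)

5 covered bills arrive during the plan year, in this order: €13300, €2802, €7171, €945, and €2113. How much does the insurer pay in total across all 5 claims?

Claim 1 — €13300: €1707 to deductible, leaving €11593; traveler's 30% is €3477.90. Traveler owes €5184.90 (running OOP €5184.90). Insurer: €13300 − €5184.90 = €8115.10.
Claim 2 — €2802: 30% coinsurance on €2802 = €840.60. Traveler owes €840.60 (running OOP €6025.50). Plan pays €2802 − €840.60 = €1961.40.
Claim 3 — €7171: 30% coinsurance on €7171 = €2151.30. Traveler pays €2151.30; OOP now €8176.80. Plan pays €7171 − €2151.30 = €5019.70.
Claim 4 — €945: deductible already satisfied, so traveler's share is 30% × €945 = €283.50. Cost to traveler: €283.50. OOP to date €8460.30. Plan pays €945 − €283.50 = €661.50.
Claim 5 — €2113: 30% coinsurance on €2113 = €633.90. That would push OOP to €9094.20, over the €9000 cap, so traveler pays €9000 − €8460.30 = €539.70. Insurer: €2113 − €539.70 = €1573.30.
Insurer total: €8115.10 + €1961.40 + €5019.70 + €661.50 + €1573.30 = €17331.

€17331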